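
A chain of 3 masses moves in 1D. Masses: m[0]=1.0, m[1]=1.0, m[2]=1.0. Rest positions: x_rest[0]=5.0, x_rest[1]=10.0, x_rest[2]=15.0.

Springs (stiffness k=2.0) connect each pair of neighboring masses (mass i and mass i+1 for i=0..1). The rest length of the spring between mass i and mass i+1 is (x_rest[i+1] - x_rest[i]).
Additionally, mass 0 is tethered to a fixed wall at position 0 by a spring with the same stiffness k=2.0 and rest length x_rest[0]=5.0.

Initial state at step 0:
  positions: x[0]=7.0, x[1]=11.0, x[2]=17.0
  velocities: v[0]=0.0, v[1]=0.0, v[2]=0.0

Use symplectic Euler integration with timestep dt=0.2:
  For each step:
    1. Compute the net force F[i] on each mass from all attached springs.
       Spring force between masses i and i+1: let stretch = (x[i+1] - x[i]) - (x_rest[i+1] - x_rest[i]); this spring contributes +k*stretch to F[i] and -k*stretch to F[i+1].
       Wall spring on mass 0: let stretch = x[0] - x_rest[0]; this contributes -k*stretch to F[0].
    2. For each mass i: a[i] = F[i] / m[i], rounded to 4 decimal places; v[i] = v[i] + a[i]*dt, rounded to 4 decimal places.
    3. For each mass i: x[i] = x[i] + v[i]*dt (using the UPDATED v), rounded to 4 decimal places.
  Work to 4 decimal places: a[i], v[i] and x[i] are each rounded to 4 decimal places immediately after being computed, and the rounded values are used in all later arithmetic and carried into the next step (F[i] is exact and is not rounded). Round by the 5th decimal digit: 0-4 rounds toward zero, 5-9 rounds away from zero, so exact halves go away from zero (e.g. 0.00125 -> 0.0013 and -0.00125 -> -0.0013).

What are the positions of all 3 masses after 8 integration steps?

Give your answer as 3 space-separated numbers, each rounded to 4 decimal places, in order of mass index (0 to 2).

Answer: 4.7492 10.8413 16.2110

Derivation:
Step 0: x=[7.0000 11.0000 17.0000] v=[0.0000 0.0000 0.0000]
Step 1: x=[6.7600 11.1600 16.9200] v=[-1.2000 0.8000 -0.4000]
Step 2: x=[6.3312 11.4288 16.7792] v=[-2.1440 1.3440 -0.7040]
Step 3: x=[5.8037 11.7178 16.6104] v=[-2.6374 1.4451 -0.8442]
Step 4: x=[5.2851 11.9251 16.4502] v=[-2.5932 1.0365 -0.8012]
Step 5: x=[4.8749 11.9632 16.3280] v=[-2.0512 0.1905 -0.6112]
Step 6: x=[4.6417 11.7834 16.2566] v=[-1.1658 -0.8989 -0.3571]
Step 7: x=[4.6085 11.3901 16.2273] v=[-0.1658 -1.9663 -0.1464]
Step 8: x=[4.7492 10.8413 16.2110] v=[0.7034 -2.7441 -0.0813]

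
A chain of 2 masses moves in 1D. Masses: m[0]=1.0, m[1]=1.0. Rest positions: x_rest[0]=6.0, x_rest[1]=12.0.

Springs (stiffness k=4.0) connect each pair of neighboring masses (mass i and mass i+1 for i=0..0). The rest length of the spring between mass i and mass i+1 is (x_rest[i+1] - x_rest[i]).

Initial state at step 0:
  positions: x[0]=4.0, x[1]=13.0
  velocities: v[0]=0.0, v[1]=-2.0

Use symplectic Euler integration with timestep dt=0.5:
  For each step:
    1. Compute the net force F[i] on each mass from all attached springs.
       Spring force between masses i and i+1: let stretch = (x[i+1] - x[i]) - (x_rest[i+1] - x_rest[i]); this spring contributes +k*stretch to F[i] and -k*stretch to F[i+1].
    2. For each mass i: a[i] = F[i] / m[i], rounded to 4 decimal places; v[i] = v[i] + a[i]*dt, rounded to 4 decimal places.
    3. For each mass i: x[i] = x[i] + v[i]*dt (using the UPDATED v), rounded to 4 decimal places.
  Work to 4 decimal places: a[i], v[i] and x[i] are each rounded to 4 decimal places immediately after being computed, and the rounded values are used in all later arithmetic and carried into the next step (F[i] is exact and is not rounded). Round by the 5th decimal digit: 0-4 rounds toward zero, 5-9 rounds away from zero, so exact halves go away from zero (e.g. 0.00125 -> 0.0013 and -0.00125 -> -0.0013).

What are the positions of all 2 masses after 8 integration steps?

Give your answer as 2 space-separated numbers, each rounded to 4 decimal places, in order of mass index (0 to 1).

Step 0: x=[4.0000 13.0000] v=[0.0000 -2.0000]
Step 1: x=[7.0000 9.0000] v=[6.0000 -8.0000]
Step 2: x=[6.0000 9.0000] v=[-2.0000 0.0000]
Step 3: x=[2.0000 12.0000] v=[-8.0000 6.0000]
Step 4: x=[2.0000 11.0000] v=[0.0000 -2.0000]
Step 5: x=[5.0000 7.0000] v=[6.0000 -8.0000]
Step 6: x=[4.0000 7.0000] v=[-2.0000 0.0000]
Step 7: x=[0.0000 10.0000] v=[-8.0000 6.0000]
Step 8: x=[0.0000 9.0000] v=[0.0000 -2.0000]

Answer: 0.0000 9.0000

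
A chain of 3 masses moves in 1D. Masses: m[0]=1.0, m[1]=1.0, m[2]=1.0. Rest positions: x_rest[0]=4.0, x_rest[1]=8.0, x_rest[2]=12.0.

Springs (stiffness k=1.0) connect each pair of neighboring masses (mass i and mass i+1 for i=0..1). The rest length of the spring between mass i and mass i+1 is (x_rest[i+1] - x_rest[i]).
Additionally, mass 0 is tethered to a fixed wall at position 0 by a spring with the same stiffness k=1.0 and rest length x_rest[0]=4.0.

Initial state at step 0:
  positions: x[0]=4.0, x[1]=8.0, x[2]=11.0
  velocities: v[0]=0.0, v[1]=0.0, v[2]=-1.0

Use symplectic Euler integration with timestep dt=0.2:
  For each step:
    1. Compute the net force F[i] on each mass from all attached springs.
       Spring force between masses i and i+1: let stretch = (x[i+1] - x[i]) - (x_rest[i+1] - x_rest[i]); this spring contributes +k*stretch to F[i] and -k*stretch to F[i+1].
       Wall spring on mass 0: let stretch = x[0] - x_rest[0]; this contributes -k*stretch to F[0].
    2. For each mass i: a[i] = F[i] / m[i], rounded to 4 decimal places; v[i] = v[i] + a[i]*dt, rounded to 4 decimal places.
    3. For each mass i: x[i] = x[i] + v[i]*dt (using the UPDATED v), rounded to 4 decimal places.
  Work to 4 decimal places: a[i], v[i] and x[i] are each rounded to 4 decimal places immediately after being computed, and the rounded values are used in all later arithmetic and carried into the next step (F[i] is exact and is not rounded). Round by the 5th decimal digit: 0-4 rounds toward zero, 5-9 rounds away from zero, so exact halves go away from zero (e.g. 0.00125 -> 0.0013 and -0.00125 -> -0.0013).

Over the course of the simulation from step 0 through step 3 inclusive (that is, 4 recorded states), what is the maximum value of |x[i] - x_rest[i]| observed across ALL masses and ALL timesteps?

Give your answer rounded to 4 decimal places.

Step 0: x=[4.0000 8.0000 11.0000] v=[0.0000 0.0000 -1.0000]
Step 1: x=[4.0000 7.9600 10.8400] v=[0.0000 -0.2000 -0.8000]
Step 2: x=[3.9984 7.8768 10.7248] v=[-0.0080 -0.4160 -0.5760]
Step 3: x=[3.9920 7.7524 10.6557] v=[-0.0320 -0.6221 -0.3456]
Max displacement = 1.3443

Answer: 1.3443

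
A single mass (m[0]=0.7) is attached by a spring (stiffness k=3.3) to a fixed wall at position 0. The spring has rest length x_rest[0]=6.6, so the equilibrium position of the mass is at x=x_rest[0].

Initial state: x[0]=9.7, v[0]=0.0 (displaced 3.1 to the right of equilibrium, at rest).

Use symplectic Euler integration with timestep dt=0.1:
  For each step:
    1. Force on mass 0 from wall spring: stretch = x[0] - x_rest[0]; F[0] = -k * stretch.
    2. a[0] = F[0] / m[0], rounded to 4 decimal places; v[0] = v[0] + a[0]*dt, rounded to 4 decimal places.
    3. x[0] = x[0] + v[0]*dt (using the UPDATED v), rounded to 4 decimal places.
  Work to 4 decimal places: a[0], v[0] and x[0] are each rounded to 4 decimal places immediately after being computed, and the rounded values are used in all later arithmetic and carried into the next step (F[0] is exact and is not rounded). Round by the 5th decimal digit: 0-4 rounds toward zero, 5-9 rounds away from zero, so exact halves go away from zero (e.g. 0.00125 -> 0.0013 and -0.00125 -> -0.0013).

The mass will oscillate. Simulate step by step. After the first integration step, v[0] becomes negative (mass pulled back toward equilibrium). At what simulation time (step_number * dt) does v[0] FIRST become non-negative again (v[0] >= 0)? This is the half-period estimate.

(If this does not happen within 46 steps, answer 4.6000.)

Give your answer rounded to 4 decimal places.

Step 0: x=[9.7000] v=[0.0000]
Step 1: x=[9.5539] v=[-1.4614]
Step 2: x=[9.2685] v=[-2.8540]
Step 3: x=[8.8573] v=[-4.1120]
Step 4: x=[8.3397] v=[-5.1762]
Step 5: x=[7.7401] v=[-5.9963]
Step 6: x=[7.0867] v=[-6.5338]
Step 7: x=[6.4104] v=[-6.7632]
Step 8: x=[5.7430] v=[-6.6738]
Step 9: x=[5.1160] v=[-6.2698]
Step 10: x=[4.5590] v=[-5.5702]
Step 11: x=[4.0982] v=[-4.6080]
Step 12: x=[3.7553] v=[-3.4286]
Step 13: x=[3.5466] v=[-2.0875]
Step 14: x=[3.4818] v=[-0.6480]
Step 15: x=[3.5640] v=[0.8220]
First v>=0 after going negative at step 15, time=1.5000

Answer: 1.5000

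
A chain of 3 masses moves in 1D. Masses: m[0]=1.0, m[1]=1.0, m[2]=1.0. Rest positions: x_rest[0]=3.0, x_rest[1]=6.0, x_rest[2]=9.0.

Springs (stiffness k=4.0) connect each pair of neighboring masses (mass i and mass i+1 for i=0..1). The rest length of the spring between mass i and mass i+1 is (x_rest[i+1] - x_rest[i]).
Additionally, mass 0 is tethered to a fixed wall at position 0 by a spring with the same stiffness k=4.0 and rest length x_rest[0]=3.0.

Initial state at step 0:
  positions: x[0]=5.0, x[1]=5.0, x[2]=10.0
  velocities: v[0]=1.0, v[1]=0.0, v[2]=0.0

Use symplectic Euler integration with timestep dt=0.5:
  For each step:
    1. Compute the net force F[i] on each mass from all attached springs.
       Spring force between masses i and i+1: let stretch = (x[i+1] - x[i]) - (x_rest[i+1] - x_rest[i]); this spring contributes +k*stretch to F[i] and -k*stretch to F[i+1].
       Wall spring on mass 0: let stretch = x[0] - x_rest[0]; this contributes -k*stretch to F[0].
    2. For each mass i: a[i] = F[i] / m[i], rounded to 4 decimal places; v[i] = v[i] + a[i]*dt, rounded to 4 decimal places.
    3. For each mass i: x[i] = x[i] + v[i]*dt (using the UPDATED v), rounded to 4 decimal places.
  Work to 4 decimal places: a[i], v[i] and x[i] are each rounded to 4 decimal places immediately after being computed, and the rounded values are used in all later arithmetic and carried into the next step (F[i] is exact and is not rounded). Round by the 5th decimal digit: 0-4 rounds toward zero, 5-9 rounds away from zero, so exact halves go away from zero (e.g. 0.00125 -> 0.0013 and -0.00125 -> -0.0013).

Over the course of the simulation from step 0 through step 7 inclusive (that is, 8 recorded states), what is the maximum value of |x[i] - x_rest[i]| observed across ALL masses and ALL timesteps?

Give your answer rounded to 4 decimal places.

Step 0: x=[5.0000 5.0000 10.0000] v=[1.0000 0.0000 0.0000]
Step 1: x=[0.5000 10.0000 8.0000] v=[-9.0000 10.0000 -4.0000]
Step 2: x=[5.0000 3.5000 11.0000] v=[9.0000 -13.0000 6.0000]
Step 3: x=[3.0000 6.0000 9.5000] v=[-4.0000 5.0000 -3.0000]
Step 4: x=[1.0000 9.0000 7.5000] v=[-4.0000 6.0000 -4.0000]
Step 5: x=[6.0000 2.5000 10.0000] v=[10.0000 -13.0000 5.0000]
Step 6: x=[1.5000 7.0000 8.0000] v=[-9.0000 9.0000 -4.0000]
Step 7: x=[1.0000 7.0000 8.0000] v=[-1.0000 0.0000 0.0000]
Max displacement = 4.0000

Answer: 4.0000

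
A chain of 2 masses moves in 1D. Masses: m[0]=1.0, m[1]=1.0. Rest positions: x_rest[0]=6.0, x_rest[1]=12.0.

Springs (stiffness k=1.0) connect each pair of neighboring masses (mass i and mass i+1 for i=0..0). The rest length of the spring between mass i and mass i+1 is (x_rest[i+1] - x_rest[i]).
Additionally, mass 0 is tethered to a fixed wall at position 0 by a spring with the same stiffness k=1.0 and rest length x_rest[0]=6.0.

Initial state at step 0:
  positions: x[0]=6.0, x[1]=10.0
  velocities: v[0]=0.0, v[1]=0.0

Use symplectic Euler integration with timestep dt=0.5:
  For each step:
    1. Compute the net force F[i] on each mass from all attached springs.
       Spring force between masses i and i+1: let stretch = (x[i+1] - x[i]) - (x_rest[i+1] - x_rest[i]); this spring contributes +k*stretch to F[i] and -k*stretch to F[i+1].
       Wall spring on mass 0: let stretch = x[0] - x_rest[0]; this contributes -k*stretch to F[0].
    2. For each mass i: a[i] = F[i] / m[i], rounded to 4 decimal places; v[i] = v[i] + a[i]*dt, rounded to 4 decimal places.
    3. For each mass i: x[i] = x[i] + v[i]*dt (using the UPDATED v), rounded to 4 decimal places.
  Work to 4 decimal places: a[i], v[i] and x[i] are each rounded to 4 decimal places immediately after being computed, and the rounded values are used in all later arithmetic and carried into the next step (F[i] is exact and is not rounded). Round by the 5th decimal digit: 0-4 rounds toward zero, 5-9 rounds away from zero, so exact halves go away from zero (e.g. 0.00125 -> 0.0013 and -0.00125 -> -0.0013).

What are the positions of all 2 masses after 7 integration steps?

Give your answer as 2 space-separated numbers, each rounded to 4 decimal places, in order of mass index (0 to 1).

Answer: 7.5988 12.4012

Derivation:
Step 0: x=[6.0000 10.0000] v=[0.0000 0.0000]
Step 1: x=[5.5000 10.5000] v=[-1.0000 1.0000]
Step 2: x=[4.8750 11.2500] v=[-1.2500 1.5000]
Step 3: x=[4.6250 11.9063] v=[-0.5000 1.3125]
Step 4: x=[5.0391 12.2423] v=[0.8282 0.6719]
Step 5: x=[5.9943 12.2775] v=[1.9103 0.0703]
Step 6: x=[7.0217 12.2419] v=[2.0548 -0.0713]
Step 7: x=[7.5988 12.4012] v=[1.1541 0.3186]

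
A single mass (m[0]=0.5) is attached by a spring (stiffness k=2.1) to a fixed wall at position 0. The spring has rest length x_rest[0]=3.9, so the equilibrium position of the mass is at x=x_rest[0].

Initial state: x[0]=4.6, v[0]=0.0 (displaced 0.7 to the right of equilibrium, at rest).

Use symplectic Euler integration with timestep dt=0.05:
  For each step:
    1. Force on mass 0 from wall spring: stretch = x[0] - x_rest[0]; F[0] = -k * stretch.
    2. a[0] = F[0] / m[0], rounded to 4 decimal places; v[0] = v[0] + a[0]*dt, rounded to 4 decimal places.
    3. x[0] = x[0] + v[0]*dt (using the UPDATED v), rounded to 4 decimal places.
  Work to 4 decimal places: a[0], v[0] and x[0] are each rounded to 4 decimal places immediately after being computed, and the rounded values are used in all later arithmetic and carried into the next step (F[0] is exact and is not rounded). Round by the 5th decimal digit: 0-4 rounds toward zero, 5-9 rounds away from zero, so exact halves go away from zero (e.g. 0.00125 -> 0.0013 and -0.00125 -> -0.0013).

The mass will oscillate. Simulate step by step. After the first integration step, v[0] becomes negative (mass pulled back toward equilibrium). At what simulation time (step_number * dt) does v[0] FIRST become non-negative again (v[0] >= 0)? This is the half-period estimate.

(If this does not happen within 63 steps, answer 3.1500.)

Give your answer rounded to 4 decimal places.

Step 0: x=[4.6000] v=[0.0000]
Step 1: x=[4.5927] v=[-0.1470]
Step 2: x=[4.5781] v=[-0.2925]
Step 3: x=[4.5564] v=[-0.4349]
Step 4: x=[4.5278] v=[-0.5727]
Step 5: x=[4.4926] v=[-0.7045]
Step 6: x=[4.4512] v=[-0.8289]
Step 7: x=[4.4040] v=[-0.9447]
Step 8: x=[4.3515] v=[-1.0505]
Step 9: x=[4.2942] v=[-1.1453]
Step 10: x=[4.2328] v=[-1.2281]
Step 11: x=[4.1679] v=[-1.2980]
Step 12: x=[4.1002] v=[-1.3543]
Step 13: x=[4.0304] v=[-1.3963]
Step 14: x=[3.9592] v=[-1.4237]
Step 15: x=[3.8874] v=[-1.4361]
Step 16: x=[3.8157] v=[-1.4335]
Step 17: x=[3.7449] v=[-1.4158]
Step 18: x=[3.6757] v=[-1.3832]
Step 19: x=[3.6089] v=[-1.3361]
Step 20: x=[3.5452] v=[-1.2750]
Step 21: x=[3.4852] v=[-1.2005]
Step 22: x=[3.4295] v=[-1.1134]
Step 23: x=[3.3788] v=[-1.0146]
Step 24: x=[3.3335] v=[-0.9052]
Step 25: x=[3.2942] v=[-0.7862]
Step 26: x=[3.2613] v=[-0.6590]
Step 27: x=[3.2351] v=[-0.5249]
Step 28: x=[3.2158] v=[-0.3853]
Step 29: x=[3.2037] v=[-0.2416]
Step 30: x=[3.1989] v=[-0.0954]
Step 31: x=[3.2015] v=[0.0518]
First v>=0 after going negative at step 31, time=1.5500

Answer: 1.5500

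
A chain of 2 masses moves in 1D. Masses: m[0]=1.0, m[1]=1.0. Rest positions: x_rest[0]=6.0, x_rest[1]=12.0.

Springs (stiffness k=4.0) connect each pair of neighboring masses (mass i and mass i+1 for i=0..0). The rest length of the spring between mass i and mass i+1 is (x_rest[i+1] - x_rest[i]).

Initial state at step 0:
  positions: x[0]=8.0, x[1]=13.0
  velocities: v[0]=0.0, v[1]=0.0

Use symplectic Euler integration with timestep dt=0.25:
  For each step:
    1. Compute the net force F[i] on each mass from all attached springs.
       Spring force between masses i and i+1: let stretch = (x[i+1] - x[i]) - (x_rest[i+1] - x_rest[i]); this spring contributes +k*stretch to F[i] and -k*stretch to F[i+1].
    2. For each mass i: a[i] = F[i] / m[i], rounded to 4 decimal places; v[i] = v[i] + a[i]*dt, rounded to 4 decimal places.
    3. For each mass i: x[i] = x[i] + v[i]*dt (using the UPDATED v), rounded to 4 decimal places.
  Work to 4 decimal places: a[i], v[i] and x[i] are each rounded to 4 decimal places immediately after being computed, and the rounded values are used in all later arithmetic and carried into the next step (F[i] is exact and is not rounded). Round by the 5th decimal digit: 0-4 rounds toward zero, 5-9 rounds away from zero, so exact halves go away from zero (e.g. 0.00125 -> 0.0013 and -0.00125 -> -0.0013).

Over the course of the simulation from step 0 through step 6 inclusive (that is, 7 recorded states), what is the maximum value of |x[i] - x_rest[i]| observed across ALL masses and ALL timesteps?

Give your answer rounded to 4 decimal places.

Step 0: x=[8.0000 13.0000] v=[0.0000 0.0000]
Step 1: x=[7.7500 13.2500] v=[-1.0000 1.0000]
Step 2: x=[7.3750 13.6250] v=[-1.5000 1.5000]
Step 3: x=[7.0625 13.9375] v=[-1.2500 1.2500]
Step 4: x=[6.9688 14.0313] v=[-0.3750 0.3750]
Step 5: x=[7.1407 13.8594] v=[0.6875 -0.6875]
Step 6: x=[7.4923 13.5079] v=[1.4062 -1.4062]
Max displacement = 2.0313

Answer: 2.0313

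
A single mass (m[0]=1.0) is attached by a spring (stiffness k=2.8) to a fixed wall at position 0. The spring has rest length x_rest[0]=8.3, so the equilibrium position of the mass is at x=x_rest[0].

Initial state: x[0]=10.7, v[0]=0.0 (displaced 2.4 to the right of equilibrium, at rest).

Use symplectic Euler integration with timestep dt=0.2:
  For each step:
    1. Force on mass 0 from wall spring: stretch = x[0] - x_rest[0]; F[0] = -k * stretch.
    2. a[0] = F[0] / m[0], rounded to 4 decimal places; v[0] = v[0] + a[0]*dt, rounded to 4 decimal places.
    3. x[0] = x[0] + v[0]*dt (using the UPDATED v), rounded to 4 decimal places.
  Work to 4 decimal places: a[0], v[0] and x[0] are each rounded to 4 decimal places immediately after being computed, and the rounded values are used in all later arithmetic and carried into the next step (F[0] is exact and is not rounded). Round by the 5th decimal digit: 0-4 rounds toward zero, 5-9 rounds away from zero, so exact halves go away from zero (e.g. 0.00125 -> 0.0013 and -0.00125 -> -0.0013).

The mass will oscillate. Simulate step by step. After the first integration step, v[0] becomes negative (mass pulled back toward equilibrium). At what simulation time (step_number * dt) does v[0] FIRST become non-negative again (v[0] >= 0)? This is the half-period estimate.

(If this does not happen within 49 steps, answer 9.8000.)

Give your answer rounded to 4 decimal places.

Answer: 2.0000

Derivation:
Step 0: x=[10.7000] v=[0.0000]
Step 1: x=[10.4312] v=[-1.3440]
Step 2: x=[9.9237] v=[-2.5375]
Step 3: x=[9.2343] v=[-3.4468]
Step 4: x=[8.4403] v=[-3.9700]
Step 5: x=[7.6306] v=[-4.0486]
Step 6: x=[6.8959] v=[-3.6737]
Step 7: x=[6.3184] v=[-2.8874]
Step 8: x=[5.9629] v=[-1.7777]
Step 9: x=[5.8691] v=[-0.4689]
Step 10: x=[6.0476] v=[0.8924]
First v>=0 after going negative at step 10, time=2.0000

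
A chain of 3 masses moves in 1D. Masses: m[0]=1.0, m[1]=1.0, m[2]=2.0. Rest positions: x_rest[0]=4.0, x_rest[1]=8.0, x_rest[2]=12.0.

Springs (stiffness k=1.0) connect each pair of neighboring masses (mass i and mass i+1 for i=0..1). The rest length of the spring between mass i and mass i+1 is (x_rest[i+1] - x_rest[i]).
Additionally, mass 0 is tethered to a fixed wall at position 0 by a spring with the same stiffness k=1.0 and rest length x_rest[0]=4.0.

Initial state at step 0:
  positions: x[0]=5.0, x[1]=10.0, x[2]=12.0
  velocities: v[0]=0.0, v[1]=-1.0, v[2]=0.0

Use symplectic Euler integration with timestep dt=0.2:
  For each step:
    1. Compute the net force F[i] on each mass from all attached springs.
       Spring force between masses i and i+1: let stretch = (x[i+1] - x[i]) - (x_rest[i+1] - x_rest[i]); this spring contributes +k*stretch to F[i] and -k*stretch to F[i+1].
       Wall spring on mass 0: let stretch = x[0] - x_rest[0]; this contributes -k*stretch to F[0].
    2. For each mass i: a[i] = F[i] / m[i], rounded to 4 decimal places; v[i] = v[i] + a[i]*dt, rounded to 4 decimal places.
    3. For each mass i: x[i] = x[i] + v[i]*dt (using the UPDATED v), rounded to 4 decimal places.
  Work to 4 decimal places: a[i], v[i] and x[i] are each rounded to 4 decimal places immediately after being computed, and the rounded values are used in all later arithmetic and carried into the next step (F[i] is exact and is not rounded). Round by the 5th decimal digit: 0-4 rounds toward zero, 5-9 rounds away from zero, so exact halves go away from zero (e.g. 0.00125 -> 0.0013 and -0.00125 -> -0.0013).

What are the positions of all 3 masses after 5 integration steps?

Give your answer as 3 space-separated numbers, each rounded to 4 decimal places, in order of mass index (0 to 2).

Step 0: x=[5.0000 10.0000 12.0000] v=[0.0000 -1.0000 0.0000]
Step 1: x=[5.0000 9.6800 12.0400] v=[0.0000 -1.6000 0.2000]
Step 2: x=[4.9872 9.2672 12.1128] v=[-0.0640 -2.0640 0.3640]
Step 3: x=[4.9461 8.7970 12.2087] v=[-0.2054 -2.3509 0.4794]
Step 4: x=[4.8612 8.3093 12.3163] v=[-0.4244 -2.4387 0.5382]
Step 5: x=[4.7198 7.8439 12.4238] v=[-0.7070 -2.3269 0.5375]

Answer: 4.7198 7.8439 12.4238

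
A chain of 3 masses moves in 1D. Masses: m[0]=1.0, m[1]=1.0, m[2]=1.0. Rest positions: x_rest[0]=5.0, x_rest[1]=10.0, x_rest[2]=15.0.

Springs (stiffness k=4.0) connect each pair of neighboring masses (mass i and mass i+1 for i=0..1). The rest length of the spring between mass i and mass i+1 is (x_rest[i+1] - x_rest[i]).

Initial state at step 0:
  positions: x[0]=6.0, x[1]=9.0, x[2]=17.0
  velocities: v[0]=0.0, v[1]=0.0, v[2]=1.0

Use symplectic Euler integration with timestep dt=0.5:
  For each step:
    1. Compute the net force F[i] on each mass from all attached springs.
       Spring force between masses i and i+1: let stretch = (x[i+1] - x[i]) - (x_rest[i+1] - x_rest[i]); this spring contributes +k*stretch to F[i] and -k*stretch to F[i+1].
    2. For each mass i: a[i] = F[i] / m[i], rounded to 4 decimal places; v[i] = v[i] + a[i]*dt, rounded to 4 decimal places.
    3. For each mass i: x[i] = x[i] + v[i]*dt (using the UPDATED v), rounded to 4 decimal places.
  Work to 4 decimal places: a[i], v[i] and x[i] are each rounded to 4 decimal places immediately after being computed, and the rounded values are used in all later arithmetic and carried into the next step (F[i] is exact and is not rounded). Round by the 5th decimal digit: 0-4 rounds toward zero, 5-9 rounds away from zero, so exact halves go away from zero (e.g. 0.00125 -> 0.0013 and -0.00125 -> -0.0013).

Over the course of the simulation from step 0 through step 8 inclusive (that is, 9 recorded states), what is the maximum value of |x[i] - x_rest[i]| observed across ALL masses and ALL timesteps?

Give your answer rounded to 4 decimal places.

Step 0: x=[6.0000 9.0000 17.0000] v=[0.0000 0.0000 1.0000]
Step 1: x=[4.0000 14.0000 14.5000] v=[-4.0000 10.0000 -5.0000]
Step 2: x=[7.0000 9.5000 16.5000] v=[6.0000 -9.0000 4.0000]
Step 3: x=[7.5000 9.5000 16.5000] v=[1.0000 0.0000 0.0000]
Step 4: x=[5.0000 14.5000 14.5000] v=[-5.0000 10.0000 -4.0000]
Step 5: x=[7.0000 10.0000 17.5000] v=[4.0000 -9.0000 6.0000]
Step 6: x=[7.0000 10.0000 18.0000] v=[0.0000 0.0000 1.0000]
Step 7: x=[5.0000 15.0000 15.5000] v=[-4.0000 10.0000 -5.0000]
Step 8: x=[8.0000 10.5000 17.5000] v=[6.0000 -9.0000 4.0000]
Max displacement = 5.0000

Answer: 5.0000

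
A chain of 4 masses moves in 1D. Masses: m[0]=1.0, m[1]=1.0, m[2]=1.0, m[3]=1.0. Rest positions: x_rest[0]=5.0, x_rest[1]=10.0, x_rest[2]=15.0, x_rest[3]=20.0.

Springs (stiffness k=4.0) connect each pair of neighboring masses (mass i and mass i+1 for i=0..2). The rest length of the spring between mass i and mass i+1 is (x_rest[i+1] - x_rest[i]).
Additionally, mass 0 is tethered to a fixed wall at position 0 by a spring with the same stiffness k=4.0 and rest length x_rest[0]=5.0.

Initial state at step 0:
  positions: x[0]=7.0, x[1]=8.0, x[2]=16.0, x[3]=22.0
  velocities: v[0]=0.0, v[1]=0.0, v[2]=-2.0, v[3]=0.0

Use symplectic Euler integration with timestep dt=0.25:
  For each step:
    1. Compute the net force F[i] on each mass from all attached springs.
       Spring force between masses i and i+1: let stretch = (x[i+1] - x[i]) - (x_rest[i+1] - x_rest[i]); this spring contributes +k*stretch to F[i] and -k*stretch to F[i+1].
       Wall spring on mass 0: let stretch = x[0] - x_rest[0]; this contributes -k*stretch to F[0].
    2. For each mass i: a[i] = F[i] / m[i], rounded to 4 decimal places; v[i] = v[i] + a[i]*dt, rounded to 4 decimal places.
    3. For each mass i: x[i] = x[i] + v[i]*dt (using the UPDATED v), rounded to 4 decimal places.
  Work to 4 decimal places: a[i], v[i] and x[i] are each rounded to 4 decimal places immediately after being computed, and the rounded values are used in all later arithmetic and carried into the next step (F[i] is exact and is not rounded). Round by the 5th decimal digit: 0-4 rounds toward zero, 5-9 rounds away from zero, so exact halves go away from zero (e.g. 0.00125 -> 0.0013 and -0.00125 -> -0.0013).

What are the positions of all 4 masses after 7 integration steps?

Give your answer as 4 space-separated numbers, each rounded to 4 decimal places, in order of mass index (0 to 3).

Answer: 6.9119 8.9236 13.9374 19.1893

Derivation:
Step 0: x=[7.0000 8.0000 16.0000 22.0000] v=[0.0000 0.0000 -2.0000 0.0000]
Step 1: x=[5.5000 9.7500 15.0000 21.7500] v=[-6.0000 7.0000 -4.0000 -1.0000]
Step 2: x=[3.6875 11.7500 14.3750 21.0625] v=[-7.2500 8.0000 -2.5000 -2.7500]
Step 3: x=[2.9688 12.3906 14.7656 19.9531] v=[-2.8750 2.5625 1.5625 -4.4375]
Step 4: x=[3.8633 11.2695 15.8594 18.7969] v=[3.5780 -4.4843 4.3750 -4.6250]
Step 5: x=[5.6435 9.4444 16.5401 18.1563] v=[7.1209 -7.3006 2.7226 -2.5625]
Step 6: x=[6.9631 8.4430 15.8509 18.3616] v=[5.2783 -4.0058 -2.7569 0.8213]
Step 7: x=[6.9119 8.9236 13.9374 19.1893] v=[-0.2049 1.9222 -7.6541 3.3106]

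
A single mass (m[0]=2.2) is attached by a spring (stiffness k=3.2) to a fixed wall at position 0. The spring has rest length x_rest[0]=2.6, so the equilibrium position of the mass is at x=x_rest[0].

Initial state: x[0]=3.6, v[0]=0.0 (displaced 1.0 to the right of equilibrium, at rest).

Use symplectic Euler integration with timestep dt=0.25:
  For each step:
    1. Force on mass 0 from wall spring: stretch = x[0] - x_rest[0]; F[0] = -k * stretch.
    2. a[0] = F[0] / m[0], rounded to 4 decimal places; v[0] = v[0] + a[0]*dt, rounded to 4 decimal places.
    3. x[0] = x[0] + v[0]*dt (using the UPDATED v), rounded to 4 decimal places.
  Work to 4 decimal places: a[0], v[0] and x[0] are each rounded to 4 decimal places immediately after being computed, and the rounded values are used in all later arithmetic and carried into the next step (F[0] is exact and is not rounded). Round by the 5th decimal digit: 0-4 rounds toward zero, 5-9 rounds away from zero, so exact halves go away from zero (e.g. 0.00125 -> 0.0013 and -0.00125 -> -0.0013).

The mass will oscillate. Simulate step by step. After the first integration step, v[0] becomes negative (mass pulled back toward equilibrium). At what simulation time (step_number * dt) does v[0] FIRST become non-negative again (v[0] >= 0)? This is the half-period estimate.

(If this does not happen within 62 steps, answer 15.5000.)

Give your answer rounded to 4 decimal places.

Step 0: x=[3.6000] v=[0.0000]
Step 1: x=[3.5091] v=[-0.3636]
Step 2: x=[3.3356] v=[-0.6942]
Step 3: x=[3.0952] v=[-0.9617]
Step 4: x=[2.8098] v=[-1.1418]
Step 5: x=[2.5053] v=[-1.2181]
Step 6: x=[2.2094] v=[-1.1837]
Step 7: x=[1.9490] v=[-1.0417]
Step 8: x=[1.7478] v=[-0.8050]
Step 9: x=[1.6240] v=[-0.4951]
Step 10: x=[1.5890] v=[-0.1402]
Step 11: x=[1.6459] v=[0.2274]
First v>=0 after going negative at step 11, time=2.7500

Answer: 2.7500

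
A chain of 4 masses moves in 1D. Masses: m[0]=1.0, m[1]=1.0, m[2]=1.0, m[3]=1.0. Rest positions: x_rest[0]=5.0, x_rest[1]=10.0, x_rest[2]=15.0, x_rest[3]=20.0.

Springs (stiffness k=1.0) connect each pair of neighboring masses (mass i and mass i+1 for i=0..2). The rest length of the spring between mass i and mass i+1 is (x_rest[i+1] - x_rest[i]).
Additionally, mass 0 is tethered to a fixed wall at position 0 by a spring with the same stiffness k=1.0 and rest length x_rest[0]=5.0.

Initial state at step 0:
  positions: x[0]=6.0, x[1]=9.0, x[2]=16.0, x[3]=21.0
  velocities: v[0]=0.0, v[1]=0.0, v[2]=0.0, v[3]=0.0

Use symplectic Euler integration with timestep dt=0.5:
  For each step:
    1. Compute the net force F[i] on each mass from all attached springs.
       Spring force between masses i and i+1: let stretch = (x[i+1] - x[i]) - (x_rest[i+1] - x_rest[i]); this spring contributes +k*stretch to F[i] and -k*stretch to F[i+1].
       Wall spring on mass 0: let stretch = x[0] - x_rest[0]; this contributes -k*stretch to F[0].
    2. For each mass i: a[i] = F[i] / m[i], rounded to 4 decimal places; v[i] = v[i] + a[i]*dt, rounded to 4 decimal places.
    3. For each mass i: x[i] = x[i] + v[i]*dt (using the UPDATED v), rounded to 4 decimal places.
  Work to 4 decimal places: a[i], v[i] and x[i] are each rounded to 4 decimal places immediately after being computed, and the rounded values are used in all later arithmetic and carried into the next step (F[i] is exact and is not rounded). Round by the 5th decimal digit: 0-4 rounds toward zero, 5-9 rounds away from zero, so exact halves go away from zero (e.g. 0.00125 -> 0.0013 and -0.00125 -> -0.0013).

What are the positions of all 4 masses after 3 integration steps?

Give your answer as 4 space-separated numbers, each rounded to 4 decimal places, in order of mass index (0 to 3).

Step 0: x=[6.0000 9.0000 16.0000 21.0000] v=[0.0000 0.0000 0.0000 0.0000]
Step 1: x=[5.2500 10.0000 15.5000 21.0000] v=[-1.5000 2.0000 -1.0000 0.0000]
Step 2: x=[4.3750 11.1875 15.0000 20.8750] v=[-1.7500 2.3750 -1.0000 -0.2500]
Step 3: x=[4.1094 11.6250 15.0157 20.5313] v=[-0.5313 0.8750 0.0313 -0.6875]

Answer: 4.1094 11.6250 15.0157 20.5313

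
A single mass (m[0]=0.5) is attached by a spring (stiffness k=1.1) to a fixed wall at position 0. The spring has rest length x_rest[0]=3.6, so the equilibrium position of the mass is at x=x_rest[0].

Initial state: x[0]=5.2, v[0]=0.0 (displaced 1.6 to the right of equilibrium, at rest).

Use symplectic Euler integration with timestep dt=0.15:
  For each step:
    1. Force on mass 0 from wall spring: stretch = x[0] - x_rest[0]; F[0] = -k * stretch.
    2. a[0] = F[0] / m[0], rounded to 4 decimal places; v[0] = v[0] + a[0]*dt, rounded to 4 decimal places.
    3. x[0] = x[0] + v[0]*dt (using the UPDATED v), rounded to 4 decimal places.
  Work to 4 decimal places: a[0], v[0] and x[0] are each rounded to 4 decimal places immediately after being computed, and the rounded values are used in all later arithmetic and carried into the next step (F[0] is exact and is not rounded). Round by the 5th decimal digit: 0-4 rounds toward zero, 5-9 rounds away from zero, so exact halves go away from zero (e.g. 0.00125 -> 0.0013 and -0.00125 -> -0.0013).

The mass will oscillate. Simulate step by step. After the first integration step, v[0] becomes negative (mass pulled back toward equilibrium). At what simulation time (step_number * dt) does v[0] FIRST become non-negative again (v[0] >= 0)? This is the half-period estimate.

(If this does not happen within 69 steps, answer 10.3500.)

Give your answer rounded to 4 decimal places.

Answer: 2.2500

Derivation:
Step 0: x=[5.2000] v=[0.0000]
Step 1: x=[5.1208] v=[-0.5280]
Step 2: x=[4.9663] v=[-1.0299]
Step 3: x=[4.7442] v=[-1.4808]
Step 4: x=[4.4654] v=[-1.8584]
Step 5: x=[4.1438] v=[-2.1440]
Step 6: x=[3.7953] v=[-2.3235]
Step 7: x=[3.4371] v=[-2.3880]
Step 8: x=[3.0870] v=[-2.3342]
Step 9: x=[2.7623] v=[-2.1649]
Step 10: x=[2.4790] v=[-1.8885]
Step 11: x=[2.2512] v=[-1.5186]
Step 12: x=[2.0902] v=[-1.0735]
Step 13: x=[2.0039] v=[-0.5753]
Step 14: x=[1.9966] v=[-0.0486]
Step 15: x=[2.0687] v=[0.4805]
First v>=0 after going negative at step 15, time=2.2500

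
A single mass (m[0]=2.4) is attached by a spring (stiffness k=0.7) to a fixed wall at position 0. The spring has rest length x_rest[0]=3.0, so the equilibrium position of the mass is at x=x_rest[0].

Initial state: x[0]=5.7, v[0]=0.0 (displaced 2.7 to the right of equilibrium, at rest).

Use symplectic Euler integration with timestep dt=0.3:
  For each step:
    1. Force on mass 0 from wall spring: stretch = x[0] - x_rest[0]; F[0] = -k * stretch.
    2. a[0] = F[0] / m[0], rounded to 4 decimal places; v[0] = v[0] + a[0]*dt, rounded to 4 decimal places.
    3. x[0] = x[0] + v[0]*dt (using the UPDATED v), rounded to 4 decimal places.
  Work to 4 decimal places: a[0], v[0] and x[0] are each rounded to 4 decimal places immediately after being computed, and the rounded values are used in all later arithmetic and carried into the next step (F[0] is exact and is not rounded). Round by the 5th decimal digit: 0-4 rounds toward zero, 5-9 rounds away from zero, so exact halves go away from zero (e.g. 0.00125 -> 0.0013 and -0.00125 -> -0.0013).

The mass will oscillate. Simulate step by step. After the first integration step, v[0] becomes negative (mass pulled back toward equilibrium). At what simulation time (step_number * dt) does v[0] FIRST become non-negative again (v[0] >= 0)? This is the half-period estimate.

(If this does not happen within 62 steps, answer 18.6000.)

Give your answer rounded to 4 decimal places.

Answer: 6.0000

Derivation:
Step 0: x=[5.7000] v=[0.0000]
Step 1: x=[5.6291] v=[-0.2363]
Step 2: x=[5.4892] v=[-0.4663]
Step 3: x=[5.2840] v=[-0.6841]
Step 4: x=[5.0188] v=[-0.8840]
Step 5: x=[4.7006] v=[-1.0606]
Step 6: x=[4.3378] v=[-1.2094]
Step 7: x=[3.9399] v=[-1.3265]
Step 8: x=[3.5173] v=[-1.4087]
Step 9: x=[3.0811] v=[-1.4540]
Step 10: x=[2.6428] v=[-1.4611]
Step 11: x=[2.2139] v=[-1.4298]
Step 12: x=[1.8056] v=[-1.3610]
Step 13: x=[1.4287] v=[-1.2565]
Step 14: x=[1.0930] v=[-1.1190]
Step 15: x=[0.8074] v=[-0.9521]
Step 16: x=[0.5793] v=[-0.7603]
Step 17: x=[0.4148] v=[-0.5485]
Step 18: x=[0.3181] v=[-0.3223]
Step 19: x=[0.2918] v=[-0.0876]
Step 20: x=[0.3366] v=[0.1494]
First v>=0 after going negative at step 20, time=6.0000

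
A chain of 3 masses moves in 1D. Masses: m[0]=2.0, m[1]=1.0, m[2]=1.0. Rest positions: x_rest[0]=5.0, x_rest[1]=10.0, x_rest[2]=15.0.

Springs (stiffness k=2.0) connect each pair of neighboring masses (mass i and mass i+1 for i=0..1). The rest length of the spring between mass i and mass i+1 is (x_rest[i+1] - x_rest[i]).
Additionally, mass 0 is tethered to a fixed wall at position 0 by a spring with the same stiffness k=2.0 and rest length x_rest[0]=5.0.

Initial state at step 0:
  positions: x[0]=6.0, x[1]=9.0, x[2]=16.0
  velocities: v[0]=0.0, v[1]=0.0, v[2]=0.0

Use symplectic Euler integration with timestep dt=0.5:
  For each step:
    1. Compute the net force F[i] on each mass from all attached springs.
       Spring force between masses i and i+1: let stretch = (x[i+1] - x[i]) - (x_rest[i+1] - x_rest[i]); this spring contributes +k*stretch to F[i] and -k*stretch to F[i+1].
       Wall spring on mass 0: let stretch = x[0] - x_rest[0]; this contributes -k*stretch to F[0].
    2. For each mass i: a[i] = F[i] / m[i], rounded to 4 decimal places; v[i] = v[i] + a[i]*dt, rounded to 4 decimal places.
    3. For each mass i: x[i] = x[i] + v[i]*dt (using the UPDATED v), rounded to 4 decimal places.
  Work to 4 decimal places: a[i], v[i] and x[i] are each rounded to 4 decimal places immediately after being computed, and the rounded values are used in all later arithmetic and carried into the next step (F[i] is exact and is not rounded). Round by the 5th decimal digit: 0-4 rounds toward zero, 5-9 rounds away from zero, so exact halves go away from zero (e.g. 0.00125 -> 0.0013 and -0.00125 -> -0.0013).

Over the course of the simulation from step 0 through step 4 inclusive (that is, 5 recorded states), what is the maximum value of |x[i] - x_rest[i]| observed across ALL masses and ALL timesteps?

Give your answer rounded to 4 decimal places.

Step 0: x=[6.0000 9.0000 16.0000] v=[0.0000 0.0000 0.0000]
Step 1: x=[5.2500 11.0000 15.0000] v=[-1.5000 4.0000 -2.0000]
Step 2: x=[4.6250 12.1250 14.5000] v=[-1.2500 2.2500 -1.0000]
Step 3: x=[4.7188 10.6875 15.3125] v=[0.1875 -2.8750 1.6250]
Step 4: x=[5.1251 8.5782 16.3125] v=[0.8125 -4.2187 2.0000]
Max displacement = 2.1250

Answer: 2.1250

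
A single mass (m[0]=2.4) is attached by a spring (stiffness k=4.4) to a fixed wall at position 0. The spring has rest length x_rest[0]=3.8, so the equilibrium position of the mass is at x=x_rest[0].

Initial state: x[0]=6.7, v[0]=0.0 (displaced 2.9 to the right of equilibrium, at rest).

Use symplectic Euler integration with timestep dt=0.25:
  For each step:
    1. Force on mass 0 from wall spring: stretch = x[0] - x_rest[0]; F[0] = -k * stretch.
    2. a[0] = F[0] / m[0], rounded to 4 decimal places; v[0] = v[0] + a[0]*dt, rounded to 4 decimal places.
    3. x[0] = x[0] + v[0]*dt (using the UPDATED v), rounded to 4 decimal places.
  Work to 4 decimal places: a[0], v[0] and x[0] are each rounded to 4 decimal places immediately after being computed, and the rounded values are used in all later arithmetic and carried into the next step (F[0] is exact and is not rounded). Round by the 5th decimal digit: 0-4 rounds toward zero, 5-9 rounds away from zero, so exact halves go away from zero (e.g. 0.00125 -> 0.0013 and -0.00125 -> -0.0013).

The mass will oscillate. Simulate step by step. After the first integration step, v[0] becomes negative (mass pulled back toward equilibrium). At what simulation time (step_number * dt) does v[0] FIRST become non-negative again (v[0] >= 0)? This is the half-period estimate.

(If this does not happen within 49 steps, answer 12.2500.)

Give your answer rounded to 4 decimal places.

Step 0: x=[6.7000] v=[0.0000]
Step 1: x=[6.3677] v=[-1.3292]
Step 2: x=[5.7412] v=[-2.5061]
Step 3: x=[4.8923] v=[-3.3958]
Step 4: x=[3.9182] v=[-3.8965]
Step 5: x=[2.9305] v=[-3.9507]
Step 6: x=[2.0425] v=[-3.5522]
Step 7: x=[1.3558] v=[-2.7467]
Step 8: x=[0.9492] v=[-1.6265]
Step 9: x=[0.8692] v=[-0.3199]
Step 10: x=[1.1251] v=[1.0234]
First v>=0 after going negative at step 10, time=2.5000

Answer: 2.5000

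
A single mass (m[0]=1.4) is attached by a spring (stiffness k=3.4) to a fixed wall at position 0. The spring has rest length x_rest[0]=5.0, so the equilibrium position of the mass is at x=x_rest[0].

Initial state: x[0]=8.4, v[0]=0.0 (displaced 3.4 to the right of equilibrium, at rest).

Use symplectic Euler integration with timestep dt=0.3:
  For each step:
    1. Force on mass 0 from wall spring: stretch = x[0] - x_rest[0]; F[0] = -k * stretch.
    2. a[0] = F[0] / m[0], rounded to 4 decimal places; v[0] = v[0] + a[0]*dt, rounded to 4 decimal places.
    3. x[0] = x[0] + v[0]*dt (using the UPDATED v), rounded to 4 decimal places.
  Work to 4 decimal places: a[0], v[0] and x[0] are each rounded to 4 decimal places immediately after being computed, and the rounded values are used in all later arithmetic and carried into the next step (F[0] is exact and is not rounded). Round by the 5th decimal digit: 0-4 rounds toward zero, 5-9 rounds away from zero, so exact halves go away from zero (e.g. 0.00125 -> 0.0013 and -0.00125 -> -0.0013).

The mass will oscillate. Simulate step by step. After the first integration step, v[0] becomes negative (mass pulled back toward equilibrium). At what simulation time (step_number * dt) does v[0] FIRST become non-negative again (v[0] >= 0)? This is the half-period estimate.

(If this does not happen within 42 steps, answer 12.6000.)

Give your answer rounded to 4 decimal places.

Answer: 2.1000

Derivation:
Step 0: x=[8.4000] v=[0.0000]
Step 1: x=[7.6569] v=[-2.4771]
Step 2: x=[6.3330] v=[-4.4129]
Step 3: x=[4.7178] v=[-5.3841]
Step 4: x=[3.1643] v=[-5.1785]
Step 5: x=[2.0120] v=[-3.8411]
Step 6: x=[1.5128] v=[-1.6641]
Step 7: x=[1.7758] v=[0.8766]
First v>=0 after going negative at step 7, time=2.1000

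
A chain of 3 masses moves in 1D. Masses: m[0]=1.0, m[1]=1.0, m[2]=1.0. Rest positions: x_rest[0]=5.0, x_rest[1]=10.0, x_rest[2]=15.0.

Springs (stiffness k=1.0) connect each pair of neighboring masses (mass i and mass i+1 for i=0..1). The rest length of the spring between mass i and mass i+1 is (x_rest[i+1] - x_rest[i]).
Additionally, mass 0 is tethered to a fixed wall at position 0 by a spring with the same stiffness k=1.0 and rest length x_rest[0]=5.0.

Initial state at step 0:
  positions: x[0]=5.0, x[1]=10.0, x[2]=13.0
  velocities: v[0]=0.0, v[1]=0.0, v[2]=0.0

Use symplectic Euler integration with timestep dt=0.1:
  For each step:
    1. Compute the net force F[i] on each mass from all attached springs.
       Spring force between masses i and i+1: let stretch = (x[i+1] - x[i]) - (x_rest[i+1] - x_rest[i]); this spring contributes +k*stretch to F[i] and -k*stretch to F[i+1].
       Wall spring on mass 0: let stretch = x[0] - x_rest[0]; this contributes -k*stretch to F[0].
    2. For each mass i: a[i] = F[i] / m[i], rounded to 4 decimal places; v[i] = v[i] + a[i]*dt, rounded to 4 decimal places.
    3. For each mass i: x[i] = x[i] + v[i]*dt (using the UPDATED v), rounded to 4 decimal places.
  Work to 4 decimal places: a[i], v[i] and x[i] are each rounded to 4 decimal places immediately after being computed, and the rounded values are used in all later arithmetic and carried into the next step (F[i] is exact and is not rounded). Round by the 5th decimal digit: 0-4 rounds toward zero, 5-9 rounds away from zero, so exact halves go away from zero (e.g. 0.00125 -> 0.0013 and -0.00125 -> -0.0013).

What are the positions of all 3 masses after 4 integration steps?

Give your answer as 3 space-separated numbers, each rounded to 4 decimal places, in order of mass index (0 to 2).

Step 0: x=[5.0000 10.0000 13.0000] v=[0.0000 0.0000 0.0000]
Step 1: x=[5.0000 9.9800 13.0200] v=[0.0000 -0.2000 0.2000]
Step 2: x=[4.9998 9.9406 13.0596] v=[-0.0020 -0.3940 0.3960]
Step 3: x=[4.9990 9.8830 13.1180] v=[-0.0079 -0.5762 0.5841]
Step 4: x=[4.9971 9.8089 13.1941] v=[-0.0194 -0.7411 0.7606]

Answer: 4.9971 9.8089 13.1941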